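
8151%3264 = 1623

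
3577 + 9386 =12963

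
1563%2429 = 1563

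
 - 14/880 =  - 7/440 = -0.02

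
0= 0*883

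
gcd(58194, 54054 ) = 18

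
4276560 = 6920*618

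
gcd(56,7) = 7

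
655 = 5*131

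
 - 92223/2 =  - 92223/2 =- 46111.50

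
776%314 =148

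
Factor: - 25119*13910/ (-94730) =3^2 * 13^1*107^1*2791^1*9473^(  -  1) =34940529/9473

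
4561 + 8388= 12949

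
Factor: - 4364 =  - 2^2*1091^1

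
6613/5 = 1322 + 3/5 = 1322.60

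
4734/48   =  98  +  5/8 = 98.62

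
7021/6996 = 1 + 25/6996 = 1.00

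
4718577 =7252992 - 2534415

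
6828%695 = 573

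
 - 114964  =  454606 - 569570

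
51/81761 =51/81761=0.00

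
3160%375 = 160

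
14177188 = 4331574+9845614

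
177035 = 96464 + 80571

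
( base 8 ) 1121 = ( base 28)L5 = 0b1001010001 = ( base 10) 593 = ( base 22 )14L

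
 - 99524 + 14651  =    -  84873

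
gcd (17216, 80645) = 1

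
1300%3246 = 1300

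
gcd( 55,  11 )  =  11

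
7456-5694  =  1762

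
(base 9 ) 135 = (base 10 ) 113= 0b1110001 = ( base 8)161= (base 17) 6b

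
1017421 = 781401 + 236020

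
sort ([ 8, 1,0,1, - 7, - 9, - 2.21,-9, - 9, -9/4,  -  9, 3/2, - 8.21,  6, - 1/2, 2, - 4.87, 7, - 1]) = [ - 9, - 9,-9,- 9,-8.21, - 7, - 4.87,- 9/4, - 2.21,  -  1, - 1/2, 0,1, 1,3/2, 2, 6, 7, 8]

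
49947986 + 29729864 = 79677850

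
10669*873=9314037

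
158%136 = 22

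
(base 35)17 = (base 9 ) 46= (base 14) 30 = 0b101010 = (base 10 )42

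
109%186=109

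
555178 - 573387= - 18209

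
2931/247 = 2931/247= 11.87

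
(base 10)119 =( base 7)230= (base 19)65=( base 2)1110111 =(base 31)3Q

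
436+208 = 644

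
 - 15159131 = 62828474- 77987605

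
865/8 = 108 + 1/8 = 108.12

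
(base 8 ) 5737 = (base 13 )14ca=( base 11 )2313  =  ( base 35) 2GT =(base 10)3039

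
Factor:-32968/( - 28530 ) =52/45 = 2^2 * 3^( - 2)*5^( - 1)*13^1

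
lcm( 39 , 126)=1638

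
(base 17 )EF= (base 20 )cd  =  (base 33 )7m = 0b11111101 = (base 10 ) 253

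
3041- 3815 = - 774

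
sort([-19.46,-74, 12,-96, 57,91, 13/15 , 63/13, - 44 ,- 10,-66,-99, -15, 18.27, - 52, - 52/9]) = [ - 99, - 96 ,-74, - 66,  -  52, - 44, - 19.46, - 15, - 10 , - 52/9, 13/15, 63/13, 12, 18.27, 57, 91 ] 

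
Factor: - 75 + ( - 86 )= - 161 =- 7^1*23^1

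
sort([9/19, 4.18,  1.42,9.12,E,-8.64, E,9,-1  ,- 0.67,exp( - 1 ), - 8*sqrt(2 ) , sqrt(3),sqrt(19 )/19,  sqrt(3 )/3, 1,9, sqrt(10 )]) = [- 8*sqrt(2), - 8.64,- 1,  -  0.67,sqrt(19 )/19, exp( - 1 ), 9/19,sqrt(3)/3, 1 , 1.42 , sqrt( 3),E,E,sqrt(10 ), 4.18, 9, 9,9.12 ] 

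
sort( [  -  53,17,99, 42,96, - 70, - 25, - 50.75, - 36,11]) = [ - 70,- 53, - 50.75 ,-36, - 25,11,17,42,96 , 99 ]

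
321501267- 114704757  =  206796510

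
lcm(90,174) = 2610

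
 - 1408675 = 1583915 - 2992590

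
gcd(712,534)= 178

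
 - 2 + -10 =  - 12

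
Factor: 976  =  2^4*61^1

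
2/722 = 1/361 = 0.00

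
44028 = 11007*4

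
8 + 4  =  12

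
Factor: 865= 5^1*173^1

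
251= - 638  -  -889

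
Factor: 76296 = 2^3*3^1*11^1*17^2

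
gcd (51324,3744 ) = 156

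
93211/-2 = - 93211/2= - 46605.50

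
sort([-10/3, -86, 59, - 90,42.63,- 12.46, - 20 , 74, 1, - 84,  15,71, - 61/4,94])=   [-90, - 86, - 84, - 20,-61/4, - 12.46, - 10/3,  1, 15, 42.63, 59,  71 , 74 , 94] 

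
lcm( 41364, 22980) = 206820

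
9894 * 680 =6727920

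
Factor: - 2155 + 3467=1312 = 2^5*41^1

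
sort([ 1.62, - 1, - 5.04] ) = [-5.04,-1,1.62] 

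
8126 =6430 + 1696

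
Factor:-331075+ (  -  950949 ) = - 1282024 = - 2^3*160253^1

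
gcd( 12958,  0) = 12958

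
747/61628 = 747/61628 =0.01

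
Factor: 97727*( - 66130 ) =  - 2^1*5^1*7^1*17^1*23^1*389^1*607^1= - 6462686510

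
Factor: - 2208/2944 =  - 2^( - 2 )*3^1 = - 3/4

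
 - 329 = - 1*329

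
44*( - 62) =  - 2728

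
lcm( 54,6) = 54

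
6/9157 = 6/9157 = 0.00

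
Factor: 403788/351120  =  23/20 = 2^(-2 ) * 5^( - 1)*23^1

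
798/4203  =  266/1401 = 0.19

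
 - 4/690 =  - 1 + 343/345  =  - 0.01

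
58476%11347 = 1741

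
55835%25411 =5013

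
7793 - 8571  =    -  778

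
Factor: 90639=3^5 * 373^1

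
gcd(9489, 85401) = 9489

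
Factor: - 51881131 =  - 51881131^1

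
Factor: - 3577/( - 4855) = 5^( - 1)*7^2 * 73^1*971^( - 1 ) 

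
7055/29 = 7055/29= 243.28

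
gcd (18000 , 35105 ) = 5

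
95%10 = 5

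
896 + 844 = 1740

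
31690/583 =54 + 208/583 = 54.36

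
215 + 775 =990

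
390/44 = 195/22 = 8.86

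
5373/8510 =5373/8510 = 0.63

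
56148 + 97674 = 153822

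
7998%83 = 30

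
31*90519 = 2806089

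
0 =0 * 32923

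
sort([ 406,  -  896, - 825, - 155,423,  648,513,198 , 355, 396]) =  [ - 896, - 825,-155,  198, 355, 396,406, 423,513,  648]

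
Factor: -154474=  - 2^1 * 77237^1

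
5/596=5/596 = 0.01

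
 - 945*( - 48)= 45360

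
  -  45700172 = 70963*( - 644) 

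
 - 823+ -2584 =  - 3407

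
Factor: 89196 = 2^2*3^1*7433^1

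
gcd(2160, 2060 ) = 20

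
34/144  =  17/72 = 0.24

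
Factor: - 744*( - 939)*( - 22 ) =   -  15369552 = -2^4*3^2*11^1*31^1*313^1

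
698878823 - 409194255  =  289684568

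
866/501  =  1 + 365/501=   1.73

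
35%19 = 16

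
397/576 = 397/576 = 0.69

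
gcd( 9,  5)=1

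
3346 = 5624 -2278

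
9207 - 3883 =5324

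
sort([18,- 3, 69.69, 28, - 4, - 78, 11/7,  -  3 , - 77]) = [ - 78, - 77, -4, - 3,  -  3, 11/7, 18,28,69.69 ] 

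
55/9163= 5/833 = 0.01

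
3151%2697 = 454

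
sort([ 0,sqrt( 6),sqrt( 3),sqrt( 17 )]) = [0, sqrt ( 3),  sqrt(6),sqrt( 17) ] 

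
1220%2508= 1220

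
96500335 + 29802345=126302680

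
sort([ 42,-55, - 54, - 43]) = [ - 55, - 54, - 43, 42 ] 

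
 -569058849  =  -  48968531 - 520090318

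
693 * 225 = 155925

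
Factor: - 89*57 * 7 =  - 3^1* 7^1 * 19^1 * 89^1 =- 35511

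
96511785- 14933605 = 81578180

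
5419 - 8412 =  - 2993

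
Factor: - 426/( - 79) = 2^1*3^1 * 71^1*79^( - 1)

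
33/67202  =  33/67202 =0.00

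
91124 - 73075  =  18049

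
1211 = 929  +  282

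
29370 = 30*979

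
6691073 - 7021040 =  - 329967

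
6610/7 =6610/7= 944.29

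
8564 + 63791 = 72355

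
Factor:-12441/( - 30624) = 2^( - 5 )*13^1 = 13/32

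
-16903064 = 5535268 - 22438332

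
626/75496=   313/37748 = 0.01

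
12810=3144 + 9666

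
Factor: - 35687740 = - 2^2*5^1*11^2*14747^1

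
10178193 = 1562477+8615716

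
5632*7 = 39424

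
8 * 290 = 2320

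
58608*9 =527472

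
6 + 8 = 14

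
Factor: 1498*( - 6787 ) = -2^1*7^1*11^1*107^1*617^1 = -10166926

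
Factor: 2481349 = 13^1*163^1*1171^1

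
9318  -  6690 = 2628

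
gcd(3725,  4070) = 5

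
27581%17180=10401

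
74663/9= 8295 + 8/9=8295.89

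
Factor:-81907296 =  - 2^5*3^1*353^1*2417^1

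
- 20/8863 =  - 1 + 8843/8863 = - 0.00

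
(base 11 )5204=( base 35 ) 5M6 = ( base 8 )15365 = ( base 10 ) 6901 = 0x1AF5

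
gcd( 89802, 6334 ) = 2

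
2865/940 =573/188 = 3.05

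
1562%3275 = 1562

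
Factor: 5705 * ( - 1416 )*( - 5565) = 2^3*3^2*5^2*7^2*53^1*59^1 *163^1 = 44955628200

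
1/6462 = 1/6462 = 0.00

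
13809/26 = 13809/26 = 531.12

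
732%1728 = 732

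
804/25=32+4/25 = 32.16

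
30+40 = 70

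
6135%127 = 39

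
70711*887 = 62720657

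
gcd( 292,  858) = 2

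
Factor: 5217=3^1*37^1*47^1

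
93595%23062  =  1347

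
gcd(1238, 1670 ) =2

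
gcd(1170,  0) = 1170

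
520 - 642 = - 122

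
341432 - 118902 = 222530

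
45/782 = 45/782 = 0.06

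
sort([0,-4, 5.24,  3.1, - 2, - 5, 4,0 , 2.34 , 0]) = [  -  5,-4,-2 , 0,0 , 0,2.34,3.1, 4, 5.24]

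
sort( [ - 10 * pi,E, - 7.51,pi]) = [ - 10*pi, - 7.51,E, pi]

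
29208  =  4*7302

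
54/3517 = 54/3517=0.02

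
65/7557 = 65/7557= 0.01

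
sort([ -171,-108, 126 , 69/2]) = [ -171, - 108,69/2, 126] 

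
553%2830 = 553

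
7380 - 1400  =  5980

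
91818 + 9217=101035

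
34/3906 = 17/1953 =0.01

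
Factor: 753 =3^1*251^1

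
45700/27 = 45700/27 = 1692.59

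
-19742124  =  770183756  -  789925880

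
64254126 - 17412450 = 46841676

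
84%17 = 16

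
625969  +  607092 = 1233061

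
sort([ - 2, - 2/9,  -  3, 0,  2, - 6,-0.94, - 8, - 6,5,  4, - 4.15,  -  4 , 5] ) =[  -  8, - 6,-6,-4.15, - 4,  -  3, - 2, - 0.94 , - 2/9, 0, 2,4,5,5 ] 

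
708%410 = 298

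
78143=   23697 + 54446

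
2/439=2/439 = 0.00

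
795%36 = 3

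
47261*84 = 3969924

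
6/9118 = 3/4559 = 0.00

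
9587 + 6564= 16151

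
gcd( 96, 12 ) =12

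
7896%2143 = 1467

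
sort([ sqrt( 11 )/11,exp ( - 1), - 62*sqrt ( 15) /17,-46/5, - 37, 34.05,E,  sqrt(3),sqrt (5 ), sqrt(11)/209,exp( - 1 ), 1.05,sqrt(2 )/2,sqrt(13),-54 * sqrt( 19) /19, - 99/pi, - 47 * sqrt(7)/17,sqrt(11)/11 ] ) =[ - 37, - 99/pi, - 62*sqrt(15)/17, - 54*sqrt( 19 ) /19,-46/5, - 47*sqrt(7 ) /17,sqrt(11 )/209, sqrt(11)/11 , sqrt( 11) /11,exp( - 1), exp( - 1),sqrt (2) /2,  1.05, sqrt( 3),sqrt(5),E,sqrt( 13 ),34.05]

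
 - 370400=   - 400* 926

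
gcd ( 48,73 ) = 1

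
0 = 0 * 5160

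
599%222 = 155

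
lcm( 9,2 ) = 18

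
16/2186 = 8/1093  =  0.01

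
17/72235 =17/72235 = 0.00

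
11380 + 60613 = 71993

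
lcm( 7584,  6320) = 37920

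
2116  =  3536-1420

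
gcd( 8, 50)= 2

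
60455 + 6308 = 66763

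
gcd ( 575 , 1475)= 25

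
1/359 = 1/359 = 0.00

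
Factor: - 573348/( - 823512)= 47779/68626 = 2^( - 1 )*34313^( - 1) * 47779^1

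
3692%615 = 2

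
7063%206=59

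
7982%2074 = 1760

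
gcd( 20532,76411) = 1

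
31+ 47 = 78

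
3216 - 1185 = 2031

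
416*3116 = 1296256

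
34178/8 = 4272 + 1/4 = 4272.25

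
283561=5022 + 278539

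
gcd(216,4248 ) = 72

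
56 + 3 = 59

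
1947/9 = 649/3 = 216.33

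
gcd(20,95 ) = 5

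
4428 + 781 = 5209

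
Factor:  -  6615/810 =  - 49/6=- 2^( - 1 ) * 3^( - 1)*7^2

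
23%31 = 23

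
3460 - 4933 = -1473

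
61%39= 22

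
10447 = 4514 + 5933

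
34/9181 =34/9181 = 0.00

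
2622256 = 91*28816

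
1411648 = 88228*16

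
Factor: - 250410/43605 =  - 2^1 * 3^ (-2) * 19^ ( - 1)*491^1= -982/171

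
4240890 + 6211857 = 10452747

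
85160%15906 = 5630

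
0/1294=0= 0.00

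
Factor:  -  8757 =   -  3^2*7^1*139^1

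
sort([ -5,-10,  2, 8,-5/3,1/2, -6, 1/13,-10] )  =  [-10,-10, - 6,-5, -5/3, 1/13, 1/2,  2, 8 ]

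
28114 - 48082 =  - 19968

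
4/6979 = 4/6979 = 0.00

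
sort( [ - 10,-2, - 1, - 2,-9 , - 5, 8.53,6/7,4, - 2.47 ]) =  [ - 10, - 9, - 5 ,-2.47, - 2, - 2,  -  1, 6/7,4, 8.53]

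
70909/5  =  70909/5 = 14181.80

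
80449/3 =80449/3 =26816.33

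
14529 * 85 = 1234965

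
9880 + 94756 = 104636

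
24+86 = 110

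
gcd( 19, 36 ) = 1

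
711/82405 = 711/82405 = 0.01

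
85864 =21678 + 64186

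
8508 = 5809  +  2699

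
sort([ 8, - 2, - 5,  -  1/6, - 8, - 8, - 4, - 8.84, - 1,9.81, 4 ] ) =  [-8.84, - 8, - 8,-5, - 4,-2,-1,-1/6, 4 , 8, 9.81] 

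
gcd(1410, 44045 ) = 5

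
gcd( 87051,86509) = 1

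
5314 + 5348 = 10662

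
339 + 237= 576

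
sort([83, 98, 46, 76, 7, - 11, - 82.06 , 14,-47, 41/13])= [ - 82.06, - 47,-11, 41/13, 7, 14, 46, 76,  83,  98]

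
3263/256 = 3263/256 = 12.75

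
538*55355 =29780990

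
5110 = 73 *70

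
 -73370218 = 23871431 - 97241649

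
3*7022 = 21066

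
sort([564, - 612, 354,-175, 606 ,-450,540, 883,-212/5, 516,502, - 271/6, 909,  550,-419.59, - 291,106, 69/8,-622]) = [ - 622,-612, - 450,-419.59  ,  -  291,-175, - 271/6, - 212/5,69/8 , 106,  354,  502,516,540,550,  564,606 , 883,909]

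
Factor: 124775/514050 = 217/894= 2^(-1 )*3^ (  -  1)*7^1*31^1*149^(  -  1) 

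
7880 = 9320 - 1440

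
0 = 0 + 0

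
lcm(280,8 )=280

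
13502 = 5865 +7637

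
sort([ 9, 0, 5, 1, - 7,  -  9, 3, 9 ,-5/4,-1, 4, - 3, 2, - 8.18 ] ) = [ - 9, - 8.18, - 7, - 3,  -  5/4, - 1,0,  1, 2, 3, 4, 5, 9, 9]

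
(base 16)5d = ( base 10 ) 93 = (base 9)113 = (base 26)3F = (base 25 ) 3I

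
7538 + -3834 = 3704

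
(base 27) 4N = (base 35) 3q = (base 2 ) 10000011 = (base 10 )131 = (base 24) 5B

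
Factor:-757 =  - 757^1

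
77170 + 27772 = 104942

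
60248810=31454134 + 28794676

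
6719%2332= 2055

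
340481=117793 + 222688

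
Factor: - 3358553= -11^1*101^1*3023^1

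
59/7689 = 59/7689 = 0.01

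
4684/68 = 1171/17 = 68.88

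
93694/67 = 93694/67 = 1398.42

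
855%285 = 0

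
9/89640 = 1/9960= 0.00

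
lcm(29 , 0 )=0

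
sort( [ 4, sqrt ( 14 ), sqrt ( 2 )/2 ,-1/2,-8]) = [ - 8 , - 1/2,sqrt( 2 )/2, sqrt(14),  4]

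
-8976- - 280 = -8696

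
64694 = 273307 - 208613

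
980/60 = 49/3 = 16.33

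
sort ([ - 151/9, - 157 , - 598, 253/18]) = [ - 598 , - 157, - 151/9,253/18 ]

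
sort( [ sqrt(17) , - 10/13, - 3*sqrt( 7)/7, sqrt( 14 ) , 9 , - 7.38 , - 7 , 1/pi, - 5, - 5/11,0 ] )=[ - 7.38,-7, - 5, - 3 * sqrt ( 7 ) /7, - 10/13, - 5/11, 0, 1/pi,  sqrt( 14), sqrt( 17 ),9]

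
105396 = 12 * 8783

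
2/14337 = 2/14337 = 0.00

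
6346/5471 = 1 + 875/5471 = 1.16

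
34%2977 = 34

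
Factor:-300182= -2^1*150091^1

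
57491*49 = 2817059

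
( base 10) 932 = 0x3a4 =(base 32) t4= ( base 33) s8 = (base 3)1021112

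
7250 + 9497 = 16747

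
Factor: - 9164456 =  - 2^3 * 7^1*37^1*4423^1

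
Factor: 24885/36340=2^( -2 ) * 3^2* 7^1*23^ (  -  1)=63/92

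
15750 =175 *90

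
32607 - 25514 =7093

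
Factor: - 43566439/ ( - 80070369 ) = 3^( - 1)*7^2*23^1*29^1*31^1*43^1*61^( - 1 )*437543^( - 1 )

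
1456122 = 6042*241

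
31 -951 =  - 920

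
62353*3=187059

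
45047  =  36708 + 8339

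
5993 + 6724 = 12717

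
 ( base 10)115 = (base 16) 73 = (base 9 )137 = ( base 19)61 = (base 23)50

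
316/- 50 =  - 7+17/25 = -6.32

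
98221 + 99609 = 197830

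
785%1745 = 785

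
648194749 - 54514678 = 593680071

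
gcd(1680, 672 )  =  336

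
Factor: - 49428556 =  - 2^2*359^1*34421^1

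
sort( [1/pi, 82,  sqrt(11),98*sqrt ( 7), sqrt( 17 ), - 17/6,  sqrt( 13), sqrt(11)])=[  -  17/6, 1/pi,  sqrt(11), sqrt( 11), sqrt(13),  sqrt( 17),  82  ,  98*sqrt (7 )] 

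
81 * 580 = 46980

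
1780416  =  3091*576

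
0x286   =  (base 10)646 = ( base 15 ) 2d1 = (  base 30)LG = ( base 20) 1C6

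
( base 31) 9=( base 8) 11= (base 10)9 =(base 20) 9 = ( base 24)9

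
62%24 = 14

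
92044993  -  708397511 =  - 616352518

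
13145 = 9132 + 4013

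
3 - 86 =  - 83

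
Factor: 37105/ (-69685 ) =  - 41/77 = - 7^(-1)*11^( - 1)*41^1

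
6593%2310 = 1973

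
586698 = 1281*458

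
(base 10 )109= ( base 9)131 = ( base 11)9a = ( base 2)1101101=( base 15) 74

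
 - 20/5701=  - 20/5701 = - 0.00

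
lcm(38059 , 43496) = 304472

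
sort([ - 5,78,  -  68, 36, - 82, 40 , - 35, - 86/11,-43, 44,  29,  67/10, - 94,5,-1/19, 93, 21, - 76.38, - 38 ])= [ - 94, - 82, - 76.38, - 68, - 43, - 38, - 35,-86/11, - 5, - 1/19,5,67/10, 21 , 29 , 36,40, 44 , 78,93 ] 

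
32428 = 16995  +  15433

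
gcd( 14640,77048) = 8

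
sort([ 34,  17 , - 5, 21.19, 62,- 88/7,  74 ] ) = [  -  88/7, - 5, 17, 21.19, 34, 62, 74]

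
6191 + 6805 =12996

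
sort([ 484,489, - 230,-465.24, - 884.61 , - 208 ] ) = [- 884.61,-465.24 ,-230, - 208,484, 489]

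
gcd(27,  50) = 1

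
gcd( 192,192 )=192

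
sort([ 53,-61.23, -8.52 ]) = [ - 61.23,  -  8.52 , 53 ] 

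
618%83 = 37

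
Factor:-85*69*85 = - 498525  =  -  3^1*5^2*17^2*23^1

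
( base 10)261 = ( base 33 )7u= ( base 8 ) 405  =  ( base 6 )1113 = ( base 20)d1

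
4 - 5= - 1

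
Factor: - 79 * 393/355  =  -31047/355 = - 3^1 * 5^(-1 )*71^( - 1) * 79^1*131^1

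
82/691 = 82/691 = 0.12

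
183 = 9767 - 9584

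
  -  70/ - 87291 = 70/87291 = 0.00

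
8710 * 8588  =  74801480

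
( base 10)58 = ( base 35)1N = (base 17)37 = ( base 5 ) 213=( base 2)111010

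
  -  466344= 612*( - 762)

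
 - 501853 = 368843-870696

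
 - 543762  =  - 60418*9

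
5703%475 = 3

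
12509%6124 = 261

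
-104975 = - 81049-23926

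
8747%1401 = 341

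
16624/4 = 4156 = 4156.00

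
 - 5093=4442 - 9535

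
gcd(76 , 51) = 1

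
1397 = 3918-2521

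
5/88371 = 5/88371= 0.00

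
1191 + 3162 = 4353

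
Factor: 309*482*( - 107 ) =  - 2^1*3^1 *103^1 *107^1*241^1=- 15936366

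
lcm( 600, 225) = 1800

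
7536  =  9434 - 1898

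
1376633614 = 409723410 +966910204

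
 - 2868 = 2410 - 5278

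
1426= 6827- 5401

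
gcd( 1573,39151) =1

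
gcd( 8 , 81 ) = 1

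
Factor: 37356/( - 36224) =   -  2^( - 5)*3^1*11^1 = -33/32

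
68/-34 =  - 2 + 0/1 = - 2.00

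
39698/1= 39698 = 39698.00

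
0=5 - 5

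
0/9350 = 0= 0.00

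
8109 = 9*901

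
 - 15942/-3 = 5314/1 = 5314.00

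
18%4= 2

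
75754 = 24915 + 50839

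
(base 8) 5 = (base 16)5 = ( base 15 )5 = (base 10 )5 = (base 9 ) 5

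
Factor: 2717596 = 2^2 * 7^1*71^1*1367^1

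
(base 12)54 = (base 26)2C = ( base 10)64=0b1000000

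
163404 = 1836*89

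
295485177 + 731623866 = 1027109043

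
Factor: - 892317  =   - 3^1*297439^1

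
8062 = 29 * 278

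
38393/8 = 4799+1/8 = 4799.12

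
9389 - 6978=2411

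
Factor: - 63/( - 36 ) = 2^( - 2 )*7^1 = 7/4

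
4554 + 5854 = 10408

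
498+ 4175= 4673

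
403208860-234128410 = 169080450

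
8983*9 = 80847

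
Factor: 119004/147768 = 211/262 = 2^(-1) * 131^( - 1)*211^1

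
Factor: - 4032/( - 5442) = 2^5*3^1*7^1*907^( - 1 ) = 672/907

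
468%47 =45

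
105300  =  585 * 180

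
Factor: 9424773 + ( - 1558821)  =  2^5*3^1*81937^1 = 7865952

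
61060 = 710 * 86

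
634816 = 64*9919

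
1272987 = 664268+608719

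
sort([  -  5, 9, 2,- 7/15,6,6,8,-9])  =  [ - 9, - 5,-7/15, 2,6, 6, 8  ,  9]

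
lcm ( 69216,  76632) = 2145696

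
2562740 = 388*6605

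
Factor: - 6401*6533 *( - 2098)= 87733603834 = 2^1*37^1 * 47^1 * 139^1*173^1*1049^1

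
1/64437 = 1/64437 = 0.00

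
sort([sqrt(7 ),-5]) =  [-5 , sqrt(7 ) ]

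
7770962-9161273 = -1390311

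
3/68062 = 3/68062 =0.00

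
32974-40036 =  - 7062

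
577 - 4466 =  - 3889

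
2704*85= 229840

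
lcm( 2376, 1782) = 7128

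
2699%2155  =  544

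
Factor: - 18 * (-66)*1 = 1188 = 2^2*3^3*11^1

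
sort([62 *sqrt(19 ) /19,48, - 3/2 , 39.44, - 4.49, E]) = [-4.49, - 3/2, E, 62*sqrt (19)/19, 39.44, 48]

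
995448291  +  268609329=1264057620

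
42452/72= 10613/18 = 589.61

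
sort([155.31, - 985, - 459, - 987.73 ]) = [ - 987.73, - 985,-459,155.31 ]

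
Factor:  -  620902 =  - 2^1*283^1*1097^1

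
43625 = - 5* ( - 8725) 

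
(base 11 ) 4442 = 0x16DE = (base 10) 5854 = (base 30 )6F4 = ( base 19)G42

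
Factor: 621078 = 2^1 *3^1*17^1*6089^1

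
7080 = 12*590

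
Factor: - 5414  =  -2^1 * 2707^1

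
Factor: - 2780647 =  - 2780647^1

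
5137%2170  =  797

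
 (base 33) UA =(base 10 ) 1000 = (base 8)1750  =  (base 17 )37e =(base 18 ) 31A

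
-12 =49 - 61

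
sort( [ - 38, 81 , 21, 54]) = [  -  38, 21,54, 81]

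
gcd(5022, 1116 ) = 558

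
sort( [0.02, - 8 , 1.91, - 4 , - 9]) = [ - 9, - 8  , - 4,0.02 , 1.91 ]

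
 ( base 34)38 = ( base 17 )68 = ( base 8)156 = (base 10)110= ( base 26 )46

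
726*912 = 662112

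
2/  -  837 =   -  1 + 835/837 = - 0.00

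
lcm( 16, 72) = 144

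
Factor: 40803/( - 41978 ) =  - 2^( - 1) *3^1 * 7^1*29^1* 67^1 * 139^(  -  1 )*151^( - 1)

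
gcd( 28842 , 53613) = 69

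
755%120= 35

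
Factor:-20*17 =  - 340 = - 2^2*5^1*17^1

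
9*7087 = 63783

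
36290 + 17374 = 53664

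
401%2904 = 401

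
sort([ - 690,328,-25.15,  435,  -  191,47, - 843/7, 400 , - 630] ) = [ - 690, - 630, - 191, - 843/7, - 25.15, 47, 328,400,435 ]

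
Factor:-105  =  - 3^1*5^1*7^1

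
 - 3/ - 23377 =3/23377 = 0.00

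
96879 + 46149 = 143028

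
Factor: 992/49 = 2^5*7^( - 2) * 31^1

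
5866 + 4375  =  10241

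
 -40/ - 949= 40/949= 0.04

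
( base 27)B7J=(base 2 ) 10000000100011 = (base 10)8227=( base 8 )20043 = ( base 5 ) 230402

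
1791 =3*597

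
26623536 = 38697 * 688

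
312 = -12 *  ( - 26)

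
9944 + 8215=18159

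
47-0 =47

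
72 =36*2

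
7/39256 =1/5608 = 0.00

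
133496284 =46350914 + 87145370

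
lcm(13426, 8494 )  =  416206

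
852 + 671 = 1523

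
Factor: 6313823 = 181^1*34883^1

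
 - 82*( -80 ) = 6560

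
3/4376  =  3/4376 =0.00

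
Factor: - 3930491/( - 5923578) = 2^( - 1) * 3^( - 1)  *  79^ ( - 1)*12497^( - 1)*3930491^1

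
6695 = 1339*5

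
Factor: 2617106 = 2^1*1063^1 * 1231^1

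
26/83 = 26/83 = 0.31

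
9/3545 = 9/3545 = 0.00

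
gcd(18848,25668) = 124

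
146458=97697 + 48761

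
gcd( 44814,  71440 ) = 2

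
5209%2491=227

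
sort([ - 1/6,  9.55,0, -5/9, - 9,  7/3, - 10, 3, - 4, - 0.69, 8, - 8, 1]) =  [ - 10, - 9, -8, - 4,-0.69, - 5/9, - 1/6,0,1,  7/3, 3,8,  9.55] 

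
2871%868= 267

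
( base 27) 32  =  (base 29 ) 2P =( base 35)2D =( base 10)83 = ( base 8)123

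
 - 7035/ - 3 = 2345 + 0/1 =2345.00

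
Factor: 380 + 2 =2^1*191^1 = 382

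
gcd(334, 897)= 1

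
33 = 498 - 465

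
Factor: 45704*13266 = 2^4*3^2*11^1*29^1*67^1 * 197^1 = 606309264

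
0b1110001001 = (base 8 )1611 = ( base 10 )905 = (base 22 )1J3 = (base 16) 389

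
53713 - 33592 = 20121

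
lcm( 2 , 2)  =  2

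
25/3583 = 25/3583 = 0.01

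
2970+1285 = 4255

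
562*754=423748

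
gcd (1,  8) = 1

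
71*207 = 14697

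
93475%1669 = 11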